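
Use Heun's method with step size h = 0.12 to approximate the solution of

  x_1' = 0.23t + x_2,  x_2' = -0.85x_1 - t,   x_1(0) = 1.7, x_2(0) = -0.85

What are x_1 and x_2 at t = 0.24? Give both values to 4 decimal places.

1.4606, -1.2030

Heun on (x_1,x_2): k1 = f(t_n, state_n); k2 = f(t_n + h, state_n + h·k1); state_{n+1} = state_n + (h/2)·(k1 + k2).
0.000000: (1.700000, -0.850000)
  k1 = (-0.850000, -1.445000)
  predictor → (1.598000, -1.023400)
  k2 = (-0.995800, -1.478300)
  → (1.589252, -1.025398)
0.120000: (1.589252, -1.025398)
  k1 = (-0.997798, -1.470864)
  predictor → (1.469516, -1.201902)
  k2 = (-1.146702, -1.489089)
  → (1.460582, -1.202995)
(x_1(0.24), x_2(0.24)) ≈ (1.4606, -1.2030)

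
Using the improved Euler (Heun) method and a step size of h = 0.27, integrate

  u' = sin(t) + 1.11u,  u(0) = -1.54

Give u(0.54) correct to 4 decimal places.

Heun: k1 = f(t_n, u_n); k2 = f(t_n + h, u_n + h·k1); u_{n+1} = u_n + (h/2)·(k1 + k2).
t=0.000000, u=-1.540000:
  k1 = f(0.000000, -1.540000) = -1.709400
  k2 = f(0.270000, -2.001538) = -1.954976
  u ← -1.540000 + (0.27/2)·(-1.709400 + (-1.954976)) = -2.034691
t=0.270000, u=-2.034691:
  k1 = f(0.270000, -2.034691) = -1.991775
  k2 = f(0.540000, -2.572470) = -2.341306
  u ← -2.034691 + (0.27/2)·(-1.991775 + (-2.341306)) = -2.619657
u(0.54) ≈ -2.6197

-2.6197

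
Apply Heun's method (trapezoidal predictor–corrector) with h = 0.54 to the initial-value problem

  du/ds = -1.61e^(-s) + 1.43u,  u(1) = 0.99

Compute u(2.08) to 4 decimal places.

Heun: k1 = f(s_n, u_n); k2 = f(s_n + h, u_n + h·k1); u_{n+1} = u_n + (h/2)·(k1 + k2).
s=1.000000, u=0.990000:
  k1 = f(1.000000, 0.990000) = 0.823414
  k2 = f(1.540000, 1.434644) = 1.706387
  u ← 0.990000 + (0.54/2)·(0.823414 + 1.706387) = 1.673046
s=1.540000, u=1.673046:
  k1 = f(1.540000, 1.673046) = 2.047303
  k2 = f(2.080000, 2.778590) = 3.772246
  u ← 1.673046 + (0.54/2)·(2.047303 + 3.772246) = 3.244324
u(2.08) ≈ 3.2443

3.2443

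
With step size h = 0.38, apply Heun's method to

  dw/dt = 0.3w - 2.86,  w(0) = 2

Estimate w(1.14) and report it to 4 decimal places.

-1.0646

Heun: k1 = f(t_n, w_n); k2 = f(t_n + h, w_n + h·k1); w_{n+1} = w_n + (h/2)·(k1 + k2).
t=0.000000, w=2.000000:
  k1 = f(0.000000, 2.000000) = -2.260000
  k2 = f(0.380000, 1.141200) = -2.517640
  w ← 2.000000 + (0.38/2)·(-2.260000 + (-2.517640)) = 1.092248
t=0.380000, w=1.092248:
  k1 = f(0.380000, 1.092248) = -2.532325
  k2 = f(0.760000, 0.129965) = -2.821011
  w ← 1.092248 + (0.38/2)·(-2.532325 + (-2.821011)) = 0.075115
t=0.760000, w=0.075115:
  k1 = f(0.760000, 0.075115) = -2.837466
  k2 = f(1.140000, -1.003122) = -3.160937
  w ← 0.075115 + (0.38/2)·(-2.837466 + (-3.160937)) = -1.064582
w(1.14) ≈ -1.0646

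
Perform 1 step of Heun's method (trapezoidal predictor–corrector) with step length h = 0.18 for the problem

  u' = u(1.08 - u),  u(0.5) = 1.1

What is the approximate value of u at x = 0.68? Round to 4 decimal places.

Heun: k1 = f(x_n, u_n); k2 = f(x_n + h, u_n + h·k1); u_{n+1} = u_n + (h/2)·(k1 + k2).
x=0.500000, u=1.100000:
  k1 = f(0.500000, 1.100000) = -0.022000
  k2 = f(0.680000, 1.096040) = -0.017580
  u ← 1.100000 + (0.18/2)·(-0.022000 + (-0.017580)) = 1.096438
u(0.68) ≈ 1.0964

1.0964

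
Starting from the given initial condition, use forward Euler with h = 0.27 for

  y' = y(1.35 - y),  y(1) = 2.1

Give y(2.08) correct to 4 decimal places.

Euler: y_{n+1} = y_n + h·f(x_n, y_n).
x=1.000000, y=2.100000: f=-1.575000 → y ← 2.100000 + 0.27·(-1.575000) = 1.674750
x=1.270000, y=1.674750: f=-0.543875 → y ← 1.674750 + 0.27·(-0.543875) = 1.527904
x=1.540000, y=1.527904: f=-0.271820 → y ← 1.527904 + 0.27·(-0.271820) = 1.454512
x=1.810000, y=1.454512: f=-0.152015 → y ← 1.454512 + 0.27·(-0.152015) = 1.413468
y(2.08) ≈ 1.4135

1.4135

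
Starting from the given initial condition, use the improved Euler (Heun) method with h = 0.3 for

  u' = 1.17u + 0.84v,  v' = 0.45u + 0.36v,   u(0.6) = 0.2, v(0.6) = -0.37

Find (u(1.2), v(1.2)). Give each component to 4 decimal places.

Heun on (u,v): k1 = f(t_n, state_n); k2 = f(t_n + h, state_n + h·k1); state_{n+1} = state_n + (h/2)·(k1 + k2).
0.600000: (0.200000, -0.370000)
  k1 = (-0.076800, -0.043200)
  predictor → (0.176960, -0.382960)
  k2 = (-0.114643, -0.058234)
  → (0.171284, -0.385215)
0.900000: (0.171284, -0.385215)
  k1 = (-0.123179, -0.061600)
  predictor → (0.134330, -0.403695)
  k2 = (-0.181938, -0.084882)
  → (0.125516, -0.407187)
(u(1.2), v(1.2)) ≈ (0.1255, -0.4072)

0.1255, -0.4072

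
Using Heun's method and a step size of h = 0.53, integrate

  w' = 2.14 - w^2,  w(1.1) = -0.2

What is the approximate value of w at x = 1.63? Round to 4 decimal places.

Heun: k1 = f(x_n, w_n); k2 = f(x_n + h, w_n + h·k1); w_{n+1} = w_n + (h/2)·(k1 + k2).
x=1.100000, w=-0.200000:
  k1 = f(1.100000, -0.200000) = 2.100000
  k2 = f(1.630000, 0.913000) = 1.306431
  w ← -0.200000 + (0.53/2)·(2.100000 + 1.306431) = 0.702704
w(1.63) ≈ 0.7027

0.7027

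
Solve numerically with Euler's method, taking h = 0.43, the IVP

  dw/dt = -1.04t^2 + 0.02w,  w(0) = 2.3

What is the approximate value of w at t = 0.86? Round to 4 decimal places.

Euler: w_{n+1} = w_n + h·f(t_n, w_n).
t=0.000000, w=2.300000: f=0.046000 → w ← 2.300000 + 0.43·0.046000 = 2.319780
t=0.430000, w=2.319780: f=-0.145900 → w ← 2.319780 + 0.43·(-0.145900) = 2.257043
w(0.86) ≈ 2.2570

2.2570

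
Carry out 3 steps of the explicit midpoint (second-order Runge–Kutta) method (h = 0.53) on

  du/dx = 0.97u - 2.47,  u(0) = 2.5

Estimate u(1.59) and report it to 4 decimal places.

Midpoint: k1 = f(x_n, u_n); k2 = f(x_n + h/2, u_n + (h/2)·k1); u_{n+1} = u_n + h·k2.
x=0.000000, u=2.500000:
  k1 = f(0.000000, 2.500000) = -0.045000
  k2 = f(0.265000, 2.488075) = -0.056567
  u ← 2.500000 + 0.53·(-0.056567) = 2.470019
x=0.530000, u=2.470019:
  k1 = f(0.530000, 2.470019) = -0.074081
  k2 = f(0.795000, 2.450388) = -0.093124
  u ← 2.470019 + 0.53·(-0.093124) = 2.420664
x=1.060000, u=2.420664:
  k1 = f(1.060000, 2.420664) = -0.121956
  k2 = f(1.325000, 2.388345) = -0.153305
  u ← 2.420664 + 0.53·(-0.153305) = 2.339412
u(1.59) ≈ 2.3394

2.3394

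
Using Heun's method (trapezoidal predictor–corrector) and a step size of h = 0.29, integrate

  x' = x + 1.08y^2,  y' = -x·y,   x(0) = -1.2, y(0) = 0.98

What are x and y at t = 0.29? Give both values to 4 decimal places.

Heun on (x,y): k1 = f(t_n, state_n); k2 = f(t_n + h, state_n + h·k1); state_{n+1} = state_n + (h/2)·(k1 + k2).
0.000000: (-1.200000, 0.980000)
  k1 = (-0.162768, 1.176000)
  predictor → (-1.247203, 1.321040)
  k2 = (0.637556, 1.647605)
  → (-1.131156, 1.389423)
(x(0.29), y(0.29)) ≈ (-1.1312, 1.3894)

-1.1312, 1.3894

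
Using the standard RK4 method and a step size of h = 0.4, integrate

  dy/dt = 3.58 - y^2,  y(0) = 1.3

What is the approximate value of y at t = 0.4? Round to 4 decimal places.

RK4: k1 = f(t_n, y_n); k2 = f(t_n + h/2, y_n + (h/2)·k1); k3 = f(t_n + h/2, y_n + (h/2)·k2); k4 = f(t_n + h, y_n + h·k3); y_{n+1} = y_n + (h/6)·(k1 + 2k2 + 2k3 + k4).
t=0.000000, y=1.300000:
  k1 = f(0.000000, 1.300000) = 1.890000
  k2 = f(0.200000, 1.678000) = 0.764316
  k3 = f(0.200000, 1.452863) = 1.469189
  k4 = f(0.400000, 1.887675) = 0.016682
  y ← 1.300000 + (0.4/6)·(k1 + 2k2 + 2k3 + k4) = 1.724913
y(0.4) ≈ 1.7249

1.7249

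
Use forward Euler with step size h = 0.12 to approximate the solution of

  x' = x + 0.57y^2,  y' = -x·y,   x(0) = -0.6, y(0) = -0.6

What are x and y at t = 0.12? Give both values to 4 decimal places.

Euler on (x,y): x_{n+1} = x_n + h·x', y_{n+1} = y_n + h·y'.
0.000000: (-0.600000, -0.600000); f=(-0.394800, -0.360000) → (-0.647376, -0.643200)
(x(0.12), y(0.12)) ≈ (-0.6474, -0.6432)

-0.6474, -0.6432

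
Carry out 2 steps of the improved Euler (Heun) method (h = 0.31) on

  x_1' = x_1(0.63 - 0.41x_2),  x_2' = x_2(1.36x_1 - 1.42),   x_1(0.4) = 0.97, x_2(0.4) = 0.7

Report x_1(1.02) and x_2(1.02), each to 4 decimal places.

Heun on (x_1,x_2): k1 = f(x_n, state_n); k2 = f(x_n + h, state_n + h·k1); state_{n+1} = state_n + (h/2)·(k1 + k2).
0.400000: (0.970000, 0.700000)
  k1 = (0.332710, -0.070560)
  predictor → (1.073140, 0.678126)
  k2 = (0.377711, 0.026766)
  → (1.080115, 0.693212)
0.710000: (1.080115, 0.693212)
  k1 = (0.373486, 0.033937)
  predictor → (1.195896, 0.703733)
  k2 = (0.408362, 0.145263)
  → (1.201302, 0.720988)
(x_1(1.02), x_2(1.02)) ≈ (1.2013, 0.7210)

1.2013, 0.7210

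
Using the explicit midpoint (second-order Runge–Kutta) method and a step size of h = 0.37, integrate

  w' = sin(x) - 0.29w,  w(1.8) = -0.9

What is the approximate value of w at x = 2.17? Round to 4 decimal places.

-0.4892

Midpoint: k1 = f(x_n, w_n); k2 = f(x_n + h/2, w_n + (h/2)·k1); w_{n+1} = w_n + h·k2.
x=1.800000, w=-0.900000:
  k1 = f(1.800000, -0.900000) = 1.234848
  k2 = f(1.985000, -0.671553) = 1.110188
  w ← -0.900000 + 0.37·1.110188 = -0.489231
w(2.17) ≈ -0.4892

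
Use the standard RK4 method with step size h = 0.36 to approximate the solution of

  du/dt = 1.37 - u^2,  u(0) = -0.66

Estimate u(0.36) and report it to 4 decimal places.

-0.2505

RK4: k1 = f(t_n, u_n); k2 = f(t_n + h/2, u_n + (h/2)·k1); k3 = f(t_n + h/2, u_n + (h/2)·k2); k4 = f(t_n + h, u_n + h·k3); u_{n+1} = u_n + (h/6)·(k1 + 2k2 + 2k3 + k4).
t=0.000000, u=-0.660000:
  k1 = f(0.000000, -0.660000) = 0.934400
  k2 = f(0.180000, -0.491808) = 1.128125
  k3 = f(0.180000, -0.456938) = 1.161208
  k4 = f(0.360000, -0.241965) = 1.311453
  u ← -0.660000 + (0.36/6)·(k1 + 2k2 + 2k3 + k4) = -0.250529
u(0.36) ≈ -0.2505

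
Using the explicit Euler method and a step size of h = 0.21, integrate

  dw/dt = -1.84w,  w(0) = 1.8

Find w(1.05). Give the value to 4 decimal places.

Euler: w_{n+1} = w_n + h·f(t_n, w_n).
t=0.000000, w=1.800000: f=-3.312000 → w ← 1.800000 + 0.21·(-3.312000) = 1.104480
t=0.210000, w=1.104480: f=-2.032243 → w ← 1.104480 + 0.21·(-2.032243) = 0.677709
t=0.420000, w=0.677709: f=-1.246984 → w ← 0.677709 + 0.21·(-1.246984) = 0.415842
t=0.630000, w=0.415842: f=-0.765150 → w ← 0.415842 + 0.21·(-0.765150) = 0.255161
t=0.840000, w=0.255161: f=-0.469496 → w ← 0.255161 + 0.21·(-0.469496) = 0.156567
w(1.05) ≈ 0.1566

0.1566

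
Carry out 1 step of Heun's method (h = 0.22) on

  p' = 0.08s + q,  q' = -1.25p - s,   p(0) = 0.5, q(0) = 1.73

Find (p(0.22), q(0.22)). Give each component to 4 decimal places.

0.8674, 1.5160

Heun on (p,q): k1 = f(s_n, state_n); k2 = f(s_n + h, state_n + h·k1); state_{n+1} = state_n + (h/2)·(k1 + k2).
0.000000: (0.500000, 1.730000)
  k1 = (1.730000, -0.625000)
  predictor → (0.880600, 1.592500)
  k2 = (1.610100, -1.320750)
  → (0.867411, 1.515967)
(p(0.22), q(0.22)) ≈ (0.8674, 1.5160)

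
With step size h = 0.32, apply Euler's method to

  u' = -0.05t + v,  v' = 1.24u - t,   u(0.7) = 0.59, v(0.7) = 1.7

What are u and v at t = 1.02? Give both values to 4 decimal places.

Euler on (u,v): u_{n+1} = u_n + h·u', v_{n+1} = v_n + h·v'.
0.700000: (0.590000, 1.700000); f=(1.665000, 0.031600) → (1.122800, 1.710112)
(u(1.02), v(1.02)) ≈ (1.1228, 1.7101)

1.1228, 1.7101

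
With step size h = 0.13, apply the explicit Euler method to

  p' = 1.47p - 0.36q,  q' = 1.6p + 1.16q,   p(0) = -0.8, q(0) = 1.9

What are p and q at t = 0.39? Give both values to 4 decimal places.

Euler on (p,q): p_{n+1} = p_n + h·p', q_{n+1} = q_n + h·q'.
0.000000: (-0.800000, 1.900000); f=(-1.860000, 0.924000) → (-1.041800, 2.020120)
0.130000: (-1.041800, 2.020120); f=(-2.258689, 0.676459) → (-1.335430, 2.108060)
0.260000: (-1.335430, 2.108060); f=(-2.721983, 0.308662) → (-1.689287, 2.148186)
(p(0.39), q(0.39)) ≈ (-1.6893, 2.1482)

-1.6893, 2.1482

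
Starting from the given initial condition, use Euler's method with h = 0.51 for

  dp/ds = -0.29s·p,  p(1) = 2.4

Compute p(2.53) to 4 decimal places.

Euler: p_{n+1} = p_n + h·f(s_n, p_n).
s=1.000000, p=2.400000: f=-0.696000 → p ← 2.400000 + 0.51·(-0.696000) = 2.045040
s=1.510000, p=2.045040: f=-0.895523 → p ← 2.045040 + 0.51·(-0.895523) = 1.588323
s=2.020000, p=1.588323: f=-0.930440 → p ← 1.588323 + 0.51·(-0.930440) = 1.113799
p(2.53) ≈ 1.1138

1.1138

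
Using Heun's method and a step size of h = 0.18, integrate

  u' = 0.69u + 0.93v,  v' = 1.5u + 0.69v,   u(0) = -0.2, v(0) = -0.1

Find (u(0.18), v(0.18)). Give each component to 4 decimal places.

-0.2497, -0.1762

Heun on (u,v): k1 = f(x_n, state_n); k2 = f(x_n + h, state_n + h·k1); state_{n+1} = state_n + (h/2)·(k1 + k2).
0.000000: (-0.200000, -0.100000)
  k1 = (-0.231000, -0.369000)
  predictor → (-0.241580, -0.166420)
  k2 = (-0.321461, -0.477200)
  → (-0.249721, -0.176158)
(u(0.18), v(0.18)) ≈ (-0.2497, -0.1762)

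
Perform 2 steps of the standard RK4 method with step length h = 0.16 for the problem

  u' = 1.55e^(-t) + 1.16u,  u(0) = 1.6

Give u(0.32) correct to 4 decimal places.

RK4: k1 = f(t_n, u_n); k2 = f(t_n + h/2, u_n + (h/2)·k1); k3 = f(t_n + h/2, u_n + (h/2)·k2); k4 = f(t_n + h, u_n + h·k3); u_{n+1} = u_n + (h/6)·(k1 + 2k2 + 2k3 + k4).
t=0.000000, u=1.600000:
  k1 = f(0.000000, 1.600000) = 3.406000
  k2 = f(0.080000, 1.872480) = 3.602907
  k3 = f(0.080000, 1.888233) = 3.621180
  k4 = f(0.160000, 2.179389) = 3.848914
  u ← 1.600000 + (0.16/6)·(k1 + 2k2 + 2k3 + k4) = 2.178749
t=0.160000, u=2.178749:
  k1 = f(0.160000, 2.178749) = 3.848172
  k2 = f(0.240000, 2.486603) = 4.103732
  k3 = f(0.240000, 2.507048) = 4.127448
  k4 = f(0.320000, 2.839141) = 4.418934
  u ← 2.178749 + (0.16/6)·(k1 + 2k2 + 2k3 + k4) = 2.838201
u(0.32) ≈ 2.8382

2.8382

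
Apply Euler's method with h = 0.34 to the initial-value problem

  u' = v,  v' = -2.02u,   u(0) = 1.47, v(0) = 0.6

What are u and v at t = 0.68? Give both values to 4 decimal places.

Euler on (u,v): u_{n+1} = u_n + h·u', v_{n+1} = v_n + h·v'.
0.000000: (1.470000, 0.600000); f=(0.600000, -2.969400) → (1.674000, -0.409596)
0.340000: (1.674000, -0.409596); f=(-0.409596, -3.381480) → (1.534737, -1.559299)
(u(0.68), v(0.68)) ≈ (1.5347, -1.5593)

1.5347, -1.5593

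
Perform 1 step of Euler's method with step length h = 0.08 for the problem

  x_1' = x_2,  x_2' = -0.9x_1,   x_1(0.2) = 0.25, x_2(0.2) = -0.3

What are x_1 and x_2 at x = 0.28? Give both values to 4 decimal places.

0.2260, -0.3180

Euler on (x_1,x_2): x_1_{n+1} = x_1_n + h·x_1', x_2_{n+1} = x_2_n + h·x_2'.
0.200000: (0.250000, -0.300000); f=(-0.300000, -0.225000) → (0.226000, -0.318000)
(x_1(0.28), x_2(0.28)) ≈ (0.2260, -0.3180)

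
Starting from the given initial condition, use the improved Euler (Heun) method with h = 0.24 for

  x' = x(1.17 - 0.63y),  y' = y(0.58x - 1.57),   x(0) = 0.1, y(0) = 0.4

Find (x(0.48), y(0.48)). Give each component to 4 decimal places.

0.1605, 0.1990

Heun on (x,y): k1 = f(t_n, state_n); k2 = f(t_n + h, state_n + h·k1); state_{n+1} = state_n + (h/2)·(k1 + k2).
0.000000: (0.100000, 0.400000)
  k1 = (0.091800, -0.604800)
  predictor → (0.122032, 0.254848)
  k2 = (0.123185, -0.382074)
  → (0.125798, 0.281575)
0.240000: (0.125798, 0.281575)
  k1 = (0.124868, -0.421528)
  predictor → (0.155767, 0.180408)
  k2 = (0.164543, -0.266942)
  → (0.160527, 0.198959)
(x(0.48), y(0.48)) ≈ (0.1605, 0.1990)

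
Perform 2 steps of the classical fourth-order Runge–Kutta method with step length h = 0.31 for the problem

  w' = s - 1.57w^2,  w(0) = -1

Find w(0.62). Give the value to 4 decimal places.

RK4: k1 = f(s_n, w_n); k2 = f(s_n + h/2, w_n + (h/2)·k1); k3 = f(s_n + h/2, w_n + (h/2)·k2); k4 = f(s_n + h, w_n + h·k3); w_{n+1} = w_n + (h/6)·(k1 + 2k2 + 2k3 + k4).
s=0.000000, w=-1.000000:
  k1 = f(0.000000, -1.000000) = -1.570000
  k2 = f(0.155000, -1.243350) = -2.272093
  k3 = f(0.155000, -1.352174) = -2.715550
  k4 = f(0.310000, -1.841820) = -5.015915
  w ← -1.000000 + (0.31/6)·(k1 + 2k2 + 2k3 + k4) = -1.855662
s=0.310000, w=-1.855662:
  k1 = f(0.310000, -1.855662) = -5.096266
  k2 = f(0.465000, -2.645583) = -10.523605
  k3 = f(0.465000, -3.486821) = -18.622933
  k4 = f(0.620000, -7.628771) = -90.751098
  w ← -1.855662 + (0.31/6)·(k1 + 2k2 + 2k3 + k4) = -9.819585
w(0.62) ≈ -9.8196

-9.8196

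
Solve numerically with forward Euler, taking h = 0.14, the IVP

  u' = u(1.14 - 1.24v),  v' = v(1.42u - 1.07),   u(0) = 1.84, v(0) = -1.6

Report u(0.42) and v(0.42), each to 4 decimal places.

Euler on (u,v): u_{n+1} = u_n + h·u', v_{n+1} = v_n + h·v'.
0.000000: (1.840000, -1.600000); f=(5.748160, -2.468480) → (2.644742, -1.945587)
0.140000: (2.644742, -1.945587); f=(9.395522, -5.224941) → (3.960115, -2.677079)
0.280000: (3.960115, -2.677079); f=(17.660443, -12.189715) → (6.432578, -4.383639)
(u(0.42), v(0.42)) ≈ (6.4326, -4.3836)

6.4326, -4.3836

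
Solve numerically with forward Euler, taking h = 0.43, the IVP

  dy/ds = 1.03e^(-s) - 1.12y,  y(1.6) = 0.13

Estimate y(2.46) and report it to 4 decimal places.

0.1395

Euler: y_{n+1} = y_n + h·f(s_n, y_n).
s=1.600000, y=0.130000: f=0.062353 → y ← 0.130000 + 0.43·0.062353 = 0.156812
s=2.030000, y=0.156812: f=-0.040354 → y ← 0.156812 + 0.43·(-0.040354) = 0.139460
y(2.46) ≈ 0.1395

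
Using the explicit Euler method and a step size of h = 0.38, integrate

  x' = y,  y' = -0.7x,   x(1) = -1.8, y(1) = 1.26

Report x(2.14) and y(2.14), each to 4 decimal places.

0.1338, 2.2659

Euler on (x,y): x_{n+1} = x_n + h·x', y_{n+1} = y_n + h·y'.
1.000000: (-1.800000, 1.260000); f=(1.260000, 1.260000) → (-1.321200, 1.738800)
1.380000: (-1.321200, 1.738800); f=(1.738800, 0.924840) → (-0.660456, 2.090239)
1.760000: (-0.660456, 2.090239); f=(2.090239, 0.462319) → (0.133835, 2.265920)
(x(2.14), y(2.14)) ≈ (0.1338, 2.2659)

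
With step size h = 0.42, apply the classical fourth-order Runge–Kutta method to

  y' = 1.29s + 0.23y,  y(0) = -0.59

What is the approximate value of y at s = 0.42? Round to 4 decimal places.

RK4: k1 = f(s_n, y_n); k2 = f(s_n + h/2, y_n + (h/2)·k1); k3 = f(s_n + h/2, y_n + (h/2)·k2); k4 = f(s_n + h, y_n + h·k3); y_{n+1} = y_n + (h/6)·(k1 + 2k2 + 2k3 + k4).
s=0.000000, y=-0.590000:
  k1 = f(0.000000, -0.590000) = -0.135700
  k2 = f(0.210000, -0.618497) = 0.128646
  k3 = f(0.210000, -0.562984) = 0.141414
  k4 = f(0.420000, -0.530606) = 0.419761
  y ← -0.590000 + (0.42/6)·(k1 + 2k2 + 2k3 + k4) = -0.532307
y(0.42) ≈ -0.5323

-0.5323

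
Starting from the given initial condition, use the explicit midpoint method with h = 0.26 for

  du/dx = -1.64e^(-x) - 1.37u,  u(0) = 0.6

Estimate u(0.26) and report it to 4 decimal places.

0.1259

Midpoint: k1 = f(x_n, u_n); k2 = f(x_n + h/2, u_n + (h/2)·k1); u_{n+1} = u_n + h·k2.
x=0.000000, u=0.600000:
  k1 = f(0.000000, 0.600000) = -2.462000
  k2 = f(0.130000, 0.279940) = -1.823594
  u ← 0.600000 + 0.26·(-1.823594) = 0.125865
u(0.26) ≈ 0.1259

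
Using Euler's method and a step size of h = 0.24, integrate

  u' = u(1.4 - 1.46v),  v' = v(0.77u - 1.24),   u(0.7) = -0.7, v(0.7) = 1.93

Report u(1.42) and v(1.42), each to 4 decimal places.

Euler on (u,v): u_{n+1} = u_n + h·u', v_{n+1} = v_n + h·v'.
0.700000: (-0.700000, 1.930000); f=(0.992460, -3.433470) → (-0.461810, 1.105967)
0.940000: (-0.461810, 1.105967); f=(0.099156, -1.764674) → (-0.438012, 0.682445)
1.180000: (-0.438012, 0.682445); f=(-0.176795, -1.076400) → (-0.480443, 0.424109)
(u(1.42), v(1.42)) ≈ (-0.4804, 0.4241)

-0.4804, 0.4241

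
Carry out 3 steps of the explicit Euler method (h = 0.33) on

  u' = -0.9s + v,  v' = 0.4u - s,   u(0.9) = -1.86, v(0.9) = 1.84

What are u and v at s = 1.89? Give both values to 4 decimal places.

-1.6926, -0.0162

Euler on (u,v): u_{n+1} = u_n + h·u', v_{n+1} = v_n + h·v'.
0.900000: (-1.860000, 1.840000); f=(1.030000, -1.644000) → (-1.520100, 1.297480)
1.230000: (-1.520100, 1.297480); f=(0.190480, -1.838040) → (-1.457242, 0.690927)
1.560000: (-1.457242, 0.690927); f=(-0.713073, -2.142897) → (-1.692556, -0.016229)
(u(1.89), v(1.89)) ≈ (-1.6926, -0.0162)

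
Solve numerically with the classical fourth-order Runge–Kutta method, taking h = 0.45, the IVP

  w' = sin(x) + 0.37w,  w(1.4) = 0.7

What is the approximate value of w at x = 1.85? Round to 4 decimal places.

1.3118

RK4: k1 = f(x_n, w_n); k2 = f(x_n + h/2, w_n + (h/2)·k1); k3 = f(x_n + h/2, w_n + (h/2)·k2); k4 = f(x_n + h, w_n + h·k3); w_{n+1} = w_n + (h/6)·(k1 + 2k2 + 2k3 + k4).
x=1.400000, w=0.700000:
  k1 = f(1.400000, 0.700000) = 1.244450
  k2 = f(1.625000, 0.980001) = 1.361132
  k3 = f(1.625000, 1.006255) = 1.370846
  k4 = f(1.850000, 1.316881) = 1.448521
  w ← 0.700000 + (0.45/6)·(k1 + 2k2 + 2k3 + k4) = 1.311769
w(1.85) ≈ 1.3118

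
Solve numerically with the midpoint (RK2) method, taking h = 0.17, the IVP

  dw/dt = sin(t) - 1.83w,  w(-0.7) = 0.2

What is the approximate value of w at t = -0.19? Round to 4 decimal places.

-0.0448

Midpoint: k1 = f(t_n, w_n); k2 = f(t_n + h/2, w_n + (h/2)·k1); w_{n+1} = w_n + h·k2.
t=-0.700000, w=0.200000:
  k1 = f(-0.700000, 0.200000) = -1.010218
  k2 = f(-0.615000, 0.114131) = -0.785819
  w ← 0.200000 + 0.17·(-0.785819) = 0.066411
t=-0.530000, w=0.066411:
  k1 = f(-0.530000, 0.066411) = -0.627065
  k2 = f(-0.445000, 0.013110) = -0.454450
  w ← 0.066411 + 0.17·(-0.454450) = -0.010846
t=-0.360000, w=-0.010846:
  k1 = f(-0.360000, -0.010846) = -0.332427
  k2 = f(-0.275000, -0.039102) = -0.199990
  w ← -0.010846 + 0.17·(-0.199990) = -0.044844
w(-0.19) ≈ -0.0448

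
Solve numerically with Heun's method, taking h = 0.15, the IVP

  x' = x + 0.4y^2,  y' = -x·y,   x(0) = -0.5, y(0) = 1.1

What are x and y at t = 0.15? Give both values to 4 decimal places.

Heun on (x,y): k1 = f(t_n, state_n); k2 = f(t_n + h, state_n + h·k1); state_{n+1} = state_n + (h/2)·(k1 + k2).
0.000000: (-0.500000, 1.100000)
  k1 = (-0.016000, 0.550000)
  predictor → (-0.502400, 1.182500)
  k2 = (0.056923, 0.594088)
  → (-0.496931, 1.185807)
(x(0.15), y(0.15)) ≈ (-0.4969, 1.1858)

-0.4969, 1.1858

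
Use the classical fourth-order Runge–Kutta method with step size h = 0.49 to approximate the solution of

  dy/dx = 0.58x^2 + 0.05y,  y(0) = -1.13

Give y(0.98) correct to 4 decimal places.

RK4: k1 = f(x_n, y_n); k2 = f(x_n + h/2, y_n + (h/2)·k1); k3 = f(x_n + h/2, y_n + (h/2)·k2); k4 = f(x_n + h, y_n + h·k3); y_{n+1} = y_n + (h/6)·(k1 + 2k2 + 2k3 + k4).
x=0.000000, y=-1.130000:
  k1 = f(0.000000, -1.130000) = -0.056500
  k2 = f(0.245000, -1.143842) = -0.022378
  k3 = f(0.245000, -1.135483) = -0.021960
  k4 = f(0.490000, -1.140760) = 0.082220
  y ← -1.130000 + (0.49/6)·(k1 + 2k2 + 2k3 + k4) = -1.135141
x=0.490000, y=-1.135141:
  k1 = f(0.490000, -1.135141) = 0.082501
  k2 = f(0.735000, -1.114929) = 0.257584
  k3 = f(0.735000, -1.072033) = 0.259729
  k4 = f(0.980000, -1.007874) = 0.506638
  y ← -1.135141 + (0.49/6)·(k1 + 2k2 + 2k3 + k4) = -1.002534
y(0.98) ≈ -1.0025

-1.0025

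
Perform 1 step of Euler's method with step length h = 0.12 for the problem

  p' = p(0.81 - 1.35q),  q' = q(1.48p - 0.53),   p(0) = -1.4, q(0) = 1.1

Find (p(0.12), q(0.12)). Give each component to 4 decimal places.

-1.2866, 0.7565

Euler on (p,q): p_{n+1} = p_n + h·p', q_{n+1} = q_n + h·q'.
0.000000: (-1.400000, 1.100000); f=(0.945000, -2.862200) → (-1.286600, 0.756536)
(p(0.12), q(0.12)) ≈ (-1.2866, 0.7565)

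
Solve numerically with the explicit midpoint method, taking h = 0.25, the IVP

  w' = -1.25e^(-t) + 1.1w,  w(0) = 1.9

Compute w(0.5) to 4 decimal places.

Midpoint: k1 = f(t_n, w_n); k2 = f(t_n + h/2, w_n + (h/2)·k1); w_{n+1} = w_n + h·k2.
t=0.000000, w=1.900000:
  k1 = f(0.000000, 1.900000) = 0.840000
  k2 = f(0.125000, 2.005000) = 1.102379
  w ← 1.900000 + 0.25·1.102379 = 2.175595
t=0.250000, w=2.175595:
  k1 = f(0.250000, 2.175595) = 1.419653
  k2 = f(0.375000, 2.353051) = 1.729245
  w ← 2.175595 + 0.25·1.729245 = 2.607906
w(0.5) ≈ 2.6079

2.6079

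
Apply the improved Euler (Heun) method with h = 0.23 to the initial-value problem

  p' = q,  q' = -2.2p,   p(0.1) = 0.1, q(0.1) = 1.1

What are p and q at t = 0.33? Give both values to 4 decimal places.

0.3472, 0.9854

Heun on (p,q): k1 = f(t_n, state_n); k2 = f(t_n + h, state_n + h·k1); state_{n+1} = state_n + (h/2)·(k1 + k2).
0.100000: (0.100000, 1.100000)
  k1 = (1.100000, -0.220000)
  predictor → (0.353000, 1.049400)
  k2 = (1.049400, -0.776600)
  → (0.347181, 0.985391)
(p(0.33), q(0.33)) ≈ (0.3472, 0.9854)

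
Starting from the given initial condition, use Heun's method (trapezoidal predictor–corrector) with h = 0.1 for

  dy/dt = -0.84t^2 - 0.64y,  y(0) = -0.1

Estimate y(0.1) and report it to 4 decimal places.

Heun: k1 = f(t_n, y_n); k2 = f(t_n + h, y_n + h·k1); y_{n+1} = y_n + (h/2)·(k1 + k2).
t=0.000000, y=-0.100000:
  k1 = f(0.000000, -0.100000) = 0.064000
  k2 = f(0.100000, -0.093600) = 0.051504
  y ← -0.100000 + (0.1/2)·(0.064000 + 0.051504) = -0.094225
y(0.1) ≈ -0.0942

-0.0942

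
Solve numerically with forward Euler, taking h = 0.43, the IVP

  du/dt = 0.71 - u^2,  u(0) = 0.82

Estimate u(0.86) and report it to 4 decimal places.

Euler: u_{n+1} = u_n + h·f(t_n, u_n).
t=0.000000, u=0.820000: f=0.037600 → u ← 0.820000 + 0.43·0.037600 = 0.836168
t=0.430000, u=0.836168: f=0.010823 → u ← 0.836168 + 0.43·0.010823 = 0.840822
u(0.86) ≈ 0.8408

0.8408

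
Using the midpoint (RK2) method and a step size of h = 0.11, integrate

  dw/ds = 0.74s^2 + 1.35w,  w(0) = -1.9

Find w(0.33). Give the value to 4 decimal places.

Midpoint: k1 = f(s_n, w_n); k2 = f(s_n + h/2, w_n + (h/2)·k1); w_{n+1} = w_n + h·k2.
s=0.000000, w=-1.900000:
  k1 = f(0.000000, -1.900000) = -2.565000
  k2 = f(0.055000, -2.041075) = -2.753213
  w ← -1.900000 + 0.11·(-2.753213) = -2.202853
s=0.110000, w=-2.202853:
  k1 = f(0.110000, -2.202853) = -2.964898
  k2 = f(0.165000, -2.365923) = -3.173849
  w ← -2.202853 + 0.11·(-3.173849) = -2.551977
s=0.220000, w=-2.551977:
  k1 = f(0.220000, -2.551977) = -3.409353
  k2 = f(0.275000, -2.739491) = -3.642351
  w ← -2.551977 + 0.11·(-3.642351) = -2.952635
w(0.33) ≈ -2.9526

-2.9526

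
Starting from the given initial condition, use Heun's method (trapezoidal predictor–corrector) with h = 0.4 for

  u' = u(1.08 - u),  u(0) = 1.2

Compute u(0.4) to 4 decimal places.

Heun: k1 = f(x_n, u_n); k2 = f(x_n + h, u_n + h·k1); u_{n+1} = u_n + (h/2)·(k1 + k2).
x=0.000000, u=1.200000:
  k1 = f(0.000000, 1.200000) = -0.144000
  k2 = f(0.400000, 1.142400) = -0.071286
  u ← 1.200000 + (0.4/2)·(-0.144000 + (-0.071286)) = 1.156943
u(0.4) ≈ 1.1569

1.1569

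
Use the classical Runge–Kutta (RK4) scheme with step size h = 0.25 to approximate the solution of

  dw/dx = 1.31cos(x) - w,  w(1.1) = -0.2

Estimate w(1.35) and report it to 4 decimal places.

-0.0592

RK4: k1 = f(x_n, w_n); k2 = f(x_n + h/2, w_n + (h/2)·k1); k3 = f(x_n + h/2, w_n + (h/2)·k2); k4 = f(x_n + h, w_n + h·k3); w_{n+1} = w_n + (h/6)·(k1 + 2k2 + 2k3 + k4).
x=1.100000, w=-0.200000:
  k1 = f(1.100000, -0.200000) = 0.794211
  k2 = f(1.225000, -0.100724) = 0.544743
  k3 = f(1.225000, -0.131907) = 0.575926
  k4 = f(1.350000, -0.056018) = 0.342917
  w ← -0.200000 + (0.25/6)·(k1 + 2k2 + 2k3 + k4) = -0.059231
w(1.35) ≈ -0.0592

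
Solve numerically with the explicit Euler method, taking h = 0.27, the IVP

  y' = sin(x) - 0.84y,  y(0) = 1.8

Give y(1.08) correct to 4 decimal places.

Euler: y_{n+1} = y_n + h·f(x_n, y_n).
x=0.000000, y=1.800000: f=-1.512000 → y ← 1.800000 + 0.27·(-1.512000) = 1.391760
x=0.270000, y=1.391760: f=-0.902347 → y ← 1.391760 + 0.27·(-0.902347) = 1.148126
x=0.540000, y=1.148126: f=-0.450290 → y ← 1.148126 + 0.27·(-0.450290) = 1.026548
x=0.810000, y=1.026548: f=-0.138013 → y ← 1.026548 + 0.27·(-0.138013) = 0.989284
y(1.08) ≈ 0.9893

0.9893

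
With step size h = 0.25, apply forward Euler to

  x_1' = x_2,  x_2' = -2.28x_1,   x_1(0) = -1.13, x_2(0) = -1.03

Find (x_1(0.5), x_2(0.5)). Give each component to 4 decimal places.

-1.4840, 0.4050

Euler on (x_1,x_2): x_1_{n+1} = x_1_n + h·x_1', x_2_{n+1} = x_2_n + h·x_2'.
0.000000: (-1.130000, -1.030000); f=(-1.030000, 2.576400) → (-1.387500, -0.385900)
0.250000: (-1.387500, -0.385900); f=(-0.385900, 3.163500) → (-1.483975, 0.404975)
(x_1(0.5), x_2(0.5)) ≈ (-1.4840, 0.4050)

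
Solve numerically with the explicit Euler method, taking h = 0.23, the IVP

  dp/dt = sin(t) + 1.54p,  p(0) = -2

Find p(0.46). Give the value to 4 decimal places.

-3.6153

Euler: p_{n+1} = p_n + h·f(t_n, p_n).
t=0.000000, p=-2.000000: f=-3.080000 → p ← -2.000000 + 0.23·(-3.080000) = -2.708400
t=0.230000, p=-2.708400: f=-3.942958 → p ← -2.708400 + 0.23·(-3.942958) = -3.615280
p(0.46) ≈ -3.6153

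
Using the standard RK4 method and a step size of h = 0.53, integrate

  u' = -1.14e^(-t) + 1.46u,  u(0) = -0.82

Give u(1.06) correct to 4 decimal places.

RK4: k1 = f(t_n, u_n); k2 = f(t_n + h/2, u_n + (h/2)·k1); k3 = f(t_n + h/2, u_n + (h/2)·k2); k4 = f(t_n + h, u_n + h·k3); u_{n+1} = u_n + (h/6)·(k1 + 2k2 + 2k3 + k4).
t=0.000000, u=-0.820000:
  k1 = f(0.000000, -0.820000) = -2.337200
  k2 = f(0.265000, -1.439358) = -2.976077
  k3 = f(0.265000, -1.608661) = -3.223259
  k4 = f(0.530000, -2.528327) = -4.362368
  u ← -0.820000 + (0.53/6)·(k1 + 2k2 + 2k3 + k4) = -2.507011
t=0.530000, u=-2.507011:
  k1 = f(0.530000, -2.507011) = -4.331246
  k2 = f(0.795000, -3.654791) = -5.850798
  k3 = f(0.795000, -4.057473) = -6.438713
  k4 = f(1.060000, -5.919529) = -9.037472
  u ← -2.507011 + (0.53/6)·(k1 + 2k2 + 2k3 + k4) = -5.859062
u(1.06) ≈ -5.8591

-5.8591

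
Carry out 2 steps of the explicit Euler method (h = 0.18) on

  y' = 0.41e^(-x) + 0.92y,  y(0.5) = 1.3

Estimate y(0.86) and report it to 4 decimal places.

Euler: y_{n+1} = y_n + h·f(x_n, y_n).
x=0.500000, y=1.300000: f=1.444678 → y ← 1.300000 + 0.18·1.444678 = 1.560042
x=0.680000, y=1.560042: f=1.642952 → y ← 1.560042 + 0.18·1.642952 = 1.855773
y(0.86) ≈ 1.8558

1.8558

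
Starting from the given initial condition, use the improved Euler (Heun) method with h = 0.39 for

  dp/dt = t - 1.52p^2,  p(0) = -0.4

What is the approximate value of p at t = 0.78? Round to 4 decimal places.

-0.3237

Heun: k1 = f(t_n, p_n); k2 = f(t_n + h, p_n + h·k1); p_{n+1} = p_n + (h/2)·(k1 + k2).
t=0.000000, p=-0.400000:
  k1 = f(0.000000, -0.400000) = -0.243200
  k2 = f(0.390000, -0.494848) = 0.017791
  p ← -0.400000 + (0.39/2)·(-0.243200 + 0.017791) = -0.443955
t=0.390000, p=-0.443955:
  k1 = f(0.390000, -0.443955) = 0.090414
  k2 = f(0.780000, -0.408693) = 0.526114
  p ← -0.443955 + (0.39/2)·(0.090414 + 0.526114) = -0.323732
p(0.78) ≈ -0.3237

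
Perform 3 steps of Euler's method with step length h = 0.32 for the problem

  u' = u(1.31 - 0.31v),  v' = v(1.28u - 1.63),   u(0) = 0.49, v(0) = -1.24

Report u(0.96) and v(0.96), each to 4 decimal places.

Euler on (u,v): u_{n+1} = u_n + h·u', v_{n+1} = v_n + h·v'.
0.000000: (0.490000, -1.240000); f=(0.830256, 1.243472) → (0.755682, -0.842089)
0.320000: (0.755682, -0.842089); f=(1.187212, 0.558075) → (1.135590, -0.663505)
0.640000: (1.135590, -0.663505); f=(1.721198, 0.117072) → (1.686373, -0.626042)
(u(0.96), v(0.96)) ≈ (1.6864, -0.6260)

1.6864, -0.6260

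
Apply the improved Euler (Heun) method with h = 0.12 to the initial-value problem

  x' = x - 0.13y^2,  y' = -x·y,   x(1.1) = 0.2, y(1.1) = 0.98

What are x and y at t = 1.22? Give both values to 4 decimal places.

Heun on (x,y): k1 = f(t_n, state_n); k2 = f(t_n + h, state_n + h·k1); state_{n+1} = state_n + (h/2)·(k1 + k2).
1.100000: (0.200000, 0.980000)
  k1 = (0.075148, -0.196000)
  predictor → (0.209018, 0.956480)
  k2 = (0.090087, -0.199921)
  → (0.209914, 0.956245)
(x(1.22), y(1.22)) ≈ (0.2099, 0.9562)

0.2099, 0.9562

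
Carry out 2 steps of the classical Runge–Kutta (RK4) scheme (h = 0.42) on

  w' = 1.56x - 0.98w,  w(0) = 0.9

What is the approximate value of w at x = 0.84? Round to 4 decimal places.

RK4: k1 = f(x_n, w_n); k2 = f(x_n + h/2, w_n + (h/2)·k1); k3 = f(x_n + h/2, w_n + (h/2)·k2); k4 = f(x_n + h, w_n + h·k3); w_{n+1} = w_n + (h/6)·(k1 + 2k2 + 2k3 + k4).
x=0.000000, w=0.900000:
  k1 = f(0.000000, 0.900000) = -0.882000
  k2 = f(0.210000, 0.714780) = -0.372884
  k3 = f(0.210000, 0.821694) = -0.477660
  k4 = f(0.420000, 0.699383) = -0.030195
  w ← 0.900000 + (0.42/6)·(k1 + 2k2 + 2k3 + k4) = 0.717070
x=0.420000, w=0.717070:
  k1 = f(0.420000, 0.717070) = -0.047529
  k2 = f(0.630000, 0.707089) = 0.289853
  k3 = f(0.630000, 0.777939) = 0.220420
  k4 = f(0.840000, 0.809646) = 0.516947
  w ← 0.717070 + (0.42/6)·(k1 + 2k2 + 2k3 + k4) = 0.821367
w(0.84) ≈ 0.8214

0.8214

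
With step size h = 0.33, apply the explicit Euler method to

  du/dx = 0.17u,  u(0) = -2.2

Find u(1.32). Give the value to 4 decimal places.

Euler: u_{n+1} = u_n + h·f(x_n, u_n).
x=0.000000, u=-2.200000: f=-0.374000 → u ← -2.200000 + 0.33·(-0.374000) = -2.323420
x=0.330000, u=-2.323420: f=-0.394981 → u ← -2.323420 + 0.33·(-0.394981) = -2.453764
x=0.660000, u=-2.453764: f=-0.417140 → u ← -2.453764 + 0.33·(-0.417140) = -2.591420
x=0.990000, u=-2.591420: f=-0.440541 → u ← -2.591420 + 0.33·(-0.440541) = -2.736799
u(1.32) ≈ -2.7368

-2.7368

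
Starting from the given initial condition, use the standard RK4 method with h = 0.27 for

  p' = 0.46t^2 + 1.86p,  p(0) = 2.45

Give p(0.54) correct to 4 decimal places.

RK4: k1 = f(t_n, p_n); k2 = f(t_n + h/2, p_n + (h/2)·k1); k3 = f(t_n + h/2, p_n + (h/2)·k2); k4 = f(t_n + h, p_n + h·k3); p_{n+1} = p_n + (h/6)·(k1 + 2k2 + 2k3 + k4).
t=0.000000, p=2.450000:
  k1 = f(0.000000, 2.450000) = 4.557000
  k2 = f(0.135000, 3.065195) = 5.709646
  k3 = f(0.135000, 3.220802) = 5.999076
  k4 = f(0.270000, 4.069750) = 7.603270
  p ← 2.450000 + (0.27/6)·(k1 + 2k2 + 2k3 + k4) = 4.050997
t=0.270000, p=4.050997:
  k1 = f(0.270000, 4.050997) = 7.568389
  k2 = f(0.405000, 5.072730) = 9.510729
  k3 = f(0.405000, 5.334945) = 9.998450
  k4 = f(0.540000, 6.750579) = 12.690212
  p ← 4.050997 + (0.27/6)·(k1 + 2k2 + 2k3 + k4) = 6.718460
p(0.54) ≈ 6.7185

6.7185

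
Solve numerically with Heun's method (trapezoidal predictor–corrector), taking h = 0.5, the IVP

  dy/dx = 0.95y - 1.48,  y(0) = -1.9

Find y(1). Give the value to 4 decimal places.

Heun: k1 = f(x_n, y_n); k2 = f(x_n + h, y_n + h·k1); y_{n+1} = y_n + (h/2)·(k1 + k2).
x=0.000000, y=-1.900000:
  k1 = f(0.000000, -1.900000) = -3.285000
  k2 = f(0.500000, -3.542500) = -4.845375
  y ← -1.900000 + (0.5/2)·(-3.285000 + (-4.845375)) = -3.932594
x=0.500000, y=-3.932594:
  k1 = f(0.500000, -3.932594) = -5.215964
  k2 = f(1.000000, -6.540576) = -7.693547
  y ← -3.932594 + (0.5/2)·(-5.215964 + (-7.693547)) = -7.159972
y(1) ≈ -7.1600

-7.1600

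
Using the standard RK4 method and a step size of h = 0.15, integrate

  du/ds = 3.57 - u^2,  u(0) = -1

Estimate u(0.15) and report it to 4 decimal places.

RK4: k1 = f(s_n, u_n); k2 = f(s_n + h/2, u_n + (h/2)·k1); k3 = f(s_n + h/2, u_n + (h/2)·k2); k4 = f(s_n + h, u_n + h·k3); u_{n+1} = u_n + (h/6)·(k1 + 2k2 + 2k3 + k4).
s=0.000000, u=-1.000000:
  k1 = f(0.000000, -1.000000) = 2.570000
  k2 = f(0.075000, -0.807250) = 2.918347
  k3 = f(0.075000, -0.781124) = 2.959845
  k4 = f(0.150000, -0.556023) = 3.260838
  u ← -1.000000 + (0.15/6)·(k1 + 2k2 + 2k3 + k4) = -0.560319
u(0.15) ≈ -0.5603

-0.5603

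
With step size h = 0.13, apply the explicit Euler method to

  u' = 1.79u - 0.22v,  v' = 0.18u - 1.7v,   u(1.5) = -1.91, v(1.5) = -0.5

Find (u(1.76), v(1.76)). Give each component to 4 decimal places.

-2.8723, -0.3930

Euler on (u,v): u_{n+1} = u_n + h·u', v_{n+1} = v_n + h·v'.
1.500000: (-1.910000, -0.500000); f=(-3.308900, 0.506200) → (-2.340157, -0.434194)
1.630000: (-2.340157, -0.434194); f=(-4.093358, 0.316902) → (-2.872294, -0.392997)
(u(1.76), v(1.76)) ≈ (-2.8723, -0.3930)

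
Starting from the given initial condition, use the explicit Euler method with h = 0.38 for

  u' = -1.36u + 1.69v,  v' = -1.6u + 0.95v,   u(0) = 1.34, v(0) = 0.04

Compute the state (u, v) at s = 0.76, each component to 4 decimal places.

-0.1630, -1.4440

Euler on (u,v): u_{n+1} = u_n + h·u', v_{n+1} = v_n + h·v'.
0.000000: (1.340000, 0.040000); f=(-1.754800, -2.106000) → (0.673176, -0.760280)
0.380000: (0.673176, -0.760280); f=(-2.200393, -1.799348) → (-0.162973, -1.444032)
(u(0.76), v(0.76)) ≈ (-0.1630, -1.4440)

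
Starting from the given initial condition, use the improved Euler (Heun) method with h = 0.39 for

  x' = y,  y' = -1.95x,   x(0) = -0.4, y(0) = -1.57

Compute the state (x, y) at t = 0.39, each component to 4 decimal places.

-0.9530, -1.0330

Heun on (x,y): k1 = f(t_n, state_n); k2 = f(t_n + h, state_n + h·k1); state_{n+1} = state_n + (h/2)·(k1 + k2).
0.000000: (-0.400000, -1.570000)
  k1 = (-1.570000, 0.780000)
  predictor → (-1.012300, -1.265800)
  k2 = (-1.265800, 1.973985)
  → (-0.952981, -1.032973)
(x(0.39), y(0.39)) ≈ (-0.9530, -1.0330)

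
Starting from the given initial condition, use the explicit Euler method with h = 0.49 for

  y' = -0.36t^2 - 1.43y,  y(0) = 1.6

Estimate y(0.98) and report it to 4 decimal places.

0.1010

Euler: y_{n+1} = y_n + h·f(t_n, y_n).
t=0.000000, y=1.600000: f=-2.288000 → y ← 1.600000 + 0.49·(-2.288000) = 0.478880
t=0.490000, y=0.478880: f=-0.771234 → y ← 0.478880 + 0.49·(-0.771234) = 0.100975
y(0.98) ≈ 0.1010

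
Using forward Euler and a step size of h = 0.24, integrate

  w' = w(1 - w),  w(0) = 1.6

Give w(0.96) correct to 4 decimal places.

Euler: w_{n+1} = w_n + h·f(t_n, w_n).
t=0.000000, w=1.600000: f=-0.960000 → w ← 1.600000 + 0.24·(-0.960000) = 1.369600
t=0.240000, w=1.369600: f=-0.506204 → w ← 1.369600 + 0.24·(-0.506204) = 1.248111
t=0.480000, w=1.248111: f=-0.309670 → w ← 1.248111 + 0.24·(-0.309670) = 1.173790
t=0.720000, w=1.173790: f=-0.203993 → w ← 1.173790 + 0.24·(-0.203993) = 1.124832
w(0.96) ≈ 1.1248

1.1248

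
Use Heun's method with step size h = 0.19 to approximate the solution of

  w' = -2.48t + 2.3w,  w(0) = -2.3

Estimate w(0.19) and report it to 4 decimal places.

Heun: k1 = f(t_n, w_n); k2 = f(t_n + h, w_n + h·k1); w_{n+1} = w_n + (h/2)·(k1 + k2).
t=0.000000, w=-2.300000:
  k1 = f(0.000000, -2.300000) = -5.290000
  k2 = f(0.190000, -3.305100) = -8.072930
  w ← -2.300000 + (0.19/2)·(-5.290000 + (-8.072930)) = -3.569478
w(0.19) ≈ -3.5695

-3.5695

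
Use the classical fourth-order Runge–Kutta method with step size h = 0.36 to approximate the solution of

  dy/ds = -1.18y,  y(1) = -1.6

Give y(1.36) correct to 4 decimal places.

RK4: k1 = f(s_n, y_n); k2 = f(s_n + h/2, y_n + (h/2)·k1); k3 = f(s_n + h/2, y_n + (h/2)·k2); k4 = f(s_n + h, y_n + h·k3); y_{n+1} = y_n + (h/6)·(k1 + 2k2 + 2k3 + k4).
s=1.000000, y=-1.600000:
  k1 = f(1.000000, -1.600000) = 1.888000
  k2 = f(1.180000, -1.260160) = 1.486989
  k3 = f(1.180000, -1.332342) = 1.572164
  k4 = f(1.360000, -1.034021) = 1.220145
  y ← -1.600000 + (0.36/6)·(k1 + 2k2 + 2k3 + k4) = -1.046413
y(1.36) ≈ -1.0464

-1.0464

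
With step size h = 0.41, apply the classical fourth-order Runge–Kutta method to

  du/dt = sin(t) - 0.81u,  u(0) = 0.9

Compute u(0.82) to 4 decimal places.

RK4: k1 = f(t_n, u_n); k2 = f(t_n + h/2, u_n + (h/2)·k1); k3 = f(t_n + h/2, u_n + (h/2)·k2); k4 = f(t_n + h, u_n + h·k3); u_{n+1} = u_n + (h/6)·(k1 + 2k2 + 2k3 + k4).
t=0.000000, u=0.900000:
  k1 = f(0.000000, 0.900000) = -0.729000
  k2 = f(0.205000, 0.750555) = -0.404382
  k3 = f(0.205000, 0.817102) = -0.458285
  k4 = f(0.410000, 0.712103) = -0.178194
  u ← 0.900000 + (0.41/6)·(k1 + 2k2 + 2k3 + k4) = 0.720111
t=0.410000, u=0.720111:
  k1 = f(0.410000, 0.720111) = -0.184680
  k2 = f(0.615000, 0.682251) = 0.024335
  k3 = f(0.615000, 0.725099) = -0.010372
  k4 = f(0.820000, 0.715858) = 0.151301
  u ← 0.720111 + (0.41/6)·(k1 + 2k2 + 2k3 + k4) = 0.719738
u(0.82) ≈ 0.7197

0.7197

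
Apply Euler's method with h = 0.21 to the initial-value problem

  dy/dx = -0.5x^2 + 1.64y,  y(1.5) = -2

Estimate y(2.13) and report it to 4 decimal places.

Euler: y_{n+1} = y_n + h·f(x_n, y_n).
x=1.500000, y=-2.000000: f=-4.405000 → y ← -2.000000 + 0.21·(-4.405000) = -2.925050
x=1.710000, y=-2.925050: f=-6.259132 → y ← -2.925050 + 0.21·(-6.259132) = -4.239468
x=1.920000, y=-4.239468: f=-8.795927 → y ← -4.239468 + 0.21·(-8.795927) = -6.086612
y(2.13) ≈ -6.0866

-6.0866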